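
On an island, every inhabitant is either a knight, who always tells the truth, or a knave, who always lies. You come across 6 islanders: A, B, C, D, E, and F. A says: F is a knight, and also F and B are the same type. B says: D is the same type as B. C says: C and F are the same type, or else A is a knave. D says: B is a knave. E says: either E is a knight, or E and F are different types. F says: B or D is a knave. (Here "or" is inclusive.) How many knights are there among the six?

4

The unique consistent assignment is A=knave, B=knave, C=knight, D=knight, E=knight, F=knight.
That has 4 knights.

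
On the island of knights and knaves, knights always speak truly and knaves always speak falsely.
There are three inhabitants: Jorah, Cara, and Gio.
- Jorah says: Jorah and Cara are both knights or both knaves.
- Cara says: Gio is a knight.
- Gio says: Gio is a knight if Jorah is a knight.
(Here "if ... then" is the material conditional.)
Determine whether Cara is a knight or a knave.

Consistent assignments: {Jorah=knight, Cara=knight, Gio=knight}; {Jorah=knave, Cara=knight, Gio=knight}
In every consistent assignment, Cara is a knight.

Cara is a knight.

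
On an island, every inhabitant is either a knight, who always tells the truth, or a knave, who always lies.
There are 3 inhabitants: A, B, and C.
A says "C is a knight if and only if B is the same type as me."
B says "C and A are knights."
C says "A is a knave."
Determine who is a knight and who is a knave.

A is a knight, B is a knave, and C is a knave.

Suppose A is a knave. Then A's statement "C is a knight if and only if B is the same type as me" would have to be false. Checking the 4 ways to assign the others, none is consistent with every speaker.
(For instance, with B=knave, C=knave, C's claim "A is a knave" comes out true where it would need to be false.)
So A must be a knight, making "C is a knight if and only if B is the same type as me" true. Taking A=knight, B=knave, C=knave, each remaining statement checks out:
  B (knave): "C and A are knights" — false. ✓
  C (knave): "A is a knave" — false. ✓
This is the unique consistent assignment.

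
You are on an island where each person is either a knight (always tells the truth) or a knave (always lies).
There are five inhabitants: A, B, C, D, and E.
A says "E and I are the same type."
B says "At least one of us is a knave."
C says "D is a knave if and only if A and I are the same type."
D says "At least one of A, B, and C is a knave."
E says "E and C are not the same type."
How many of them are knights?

3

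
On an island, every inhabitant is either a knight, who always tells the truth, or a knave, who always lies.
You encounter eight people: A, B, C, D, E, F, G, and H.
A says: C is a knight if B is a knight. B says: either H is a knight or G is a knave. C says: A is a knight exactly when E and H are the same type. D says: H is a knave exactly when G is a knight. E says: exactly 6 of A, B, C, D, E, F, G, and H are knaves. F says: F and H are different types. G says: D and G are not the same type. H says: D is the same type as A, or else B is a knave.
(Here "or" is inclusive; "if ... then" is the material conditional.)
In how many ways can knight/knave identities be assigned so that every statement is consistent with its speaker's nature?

2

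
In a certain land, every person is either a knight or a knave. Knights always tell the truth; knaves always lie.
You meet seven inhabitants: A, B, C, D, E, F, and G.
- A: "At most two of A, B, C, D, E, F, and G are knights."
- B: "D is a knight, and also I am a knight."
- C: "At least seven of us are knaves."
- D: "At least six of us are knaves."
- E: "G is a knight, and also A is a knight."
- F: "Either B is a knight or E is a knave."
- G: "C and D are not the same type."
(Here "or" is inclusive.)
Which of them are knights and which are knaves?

Knights: A and F. Knaves: B, C, D, E, and G.

Since A is a knight, "at most two of A, B, C, D, E, F, and G are knights" needs to be True, which holds.
B is a knave, and the claim "D is a knight, and also I am a knight" is indeed false.
C (knave): "at least seven of us are knaves" — false. ✓
Since D is a knave, "at least six of us are knaves" needs to be false, which holds.
As a knave, E's statement "G is a knight, and also A is a knight" should be false; it is.
F is a knight, so "either B is a knight or E is a knave" must be True — and it is.
G is a knave, so "C and D are not the same type" must be false — and it is.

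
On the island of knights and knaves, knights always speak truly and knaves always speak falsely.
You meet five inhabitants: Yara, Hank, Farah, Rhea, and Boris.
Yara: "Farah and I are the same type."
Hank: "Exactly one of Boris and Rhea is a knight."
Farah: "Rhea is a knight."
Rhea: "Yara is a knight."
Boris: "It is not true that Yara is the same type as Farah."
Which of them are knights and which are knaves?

Yara is a knight, so "Farah and I are the same type" must be true — and it is.
Hank is a knight, so "exactly one of Boris and Rhea is a knight" must be true — and it is.
Farah is a knight; "Rhea is a knight" is true, as required.
Rhea is a knight, so "Yara is a knight" must be true — and it is.
Boris (knave): "it is not true that Yara is the same type as Farah" — false. ✓

Yara is a knight, Hank is a knight, Farah is a knight, Rhea is a knight, and Boris is a knave.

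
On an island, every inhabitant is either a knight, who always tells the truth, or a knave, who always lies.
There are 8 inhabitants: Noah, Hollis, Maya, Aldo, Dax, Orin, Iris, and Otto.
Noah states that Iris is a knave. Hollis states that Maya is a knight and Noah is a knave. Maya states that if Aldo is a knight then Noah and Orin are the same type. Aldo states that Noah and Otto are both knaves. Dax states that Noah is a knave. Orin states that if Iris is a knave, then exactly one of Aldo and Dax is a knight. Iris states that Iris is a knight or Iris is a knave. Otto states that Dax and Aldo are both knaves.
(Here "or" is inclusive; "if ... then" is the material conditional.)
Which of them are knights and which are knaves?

Noah is a knave, so "Iris is a knave" must be False — and it is.
Hollis (knave): "Maya is a knight and Noah is a knave" — False. ✓
Maya (knave): "if Aldo is a knight then Noah and Orin are the same type" — False. ✓
Aldo (knight): "Noah and Otto are both knaves" — true. ✓
Dax (knight): "Noah is a knave" — true. ✓
Since Orin is a knight, "if Iris is a knave, then exactly one of Aldo and Dax is a knight" needs to be true, which holds.
Iris (knight): "Iris is a knight or Iris is a knave" — true. ✓
Otto is a knave, and the claim "Dax and Aldo are both knaves" is indeed False.

Noah is a knave, Hollis is a knave, Maya is a knave, Aldo is a knight, Dax is a knight, Orin is a knight, Iris is a knight, and Otto is a knave.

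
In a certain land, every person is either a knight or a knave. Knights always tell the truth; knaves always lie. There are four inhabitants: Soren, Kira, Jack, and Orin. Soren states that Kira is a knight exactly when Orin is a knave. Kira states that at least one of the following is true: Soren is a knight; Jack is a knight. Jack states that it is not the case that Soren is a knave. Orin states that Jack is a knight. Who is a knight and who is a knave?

Suppose Soren is a knight. Then Soren's statement "Kira is a knight exactly when Orin is a knave" would have to be true. Checking the 8 ways to assign the others, none is consistent with every speaker.
(For instance, with Kira=knave, Jack=knave, Orin=knave, Soren's claim "Kira is a knight exactly when Orin is a knave" comes out false where it would need to be true.)
So Soren must be a knave, making "Kira is a knight exactly when Orin is a knave" false. Taking Soren=knave, Kira=knave, Jack=knave, Orin=knave, each remaining statement checks out:
  Kira (knave): "at least one of the following is true: Soren is a knight; Jack is a knight" — false. ✓
  Jack (knave): "it is not the case that Soren is a knave" — false. ✓
  Orin (knave): "Jack is a knight" — false. ✓
This is the unique consistent assignment.

Soren is a knave, Kira is a knave, Jack is a knave, and Orin is a knave.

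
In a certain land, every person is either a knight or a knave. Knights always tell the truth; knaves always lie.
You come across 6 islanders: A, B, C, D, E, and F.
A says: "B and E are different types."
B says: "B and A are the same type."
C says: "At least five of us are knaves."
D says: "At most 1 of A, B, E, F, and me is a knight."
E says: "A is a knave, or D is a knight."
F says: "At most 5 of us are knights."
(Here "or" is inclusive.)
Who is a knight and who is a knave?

A is a knight, B is a knight, C is a knave, D is a knave, E is a knave, and F is a knight.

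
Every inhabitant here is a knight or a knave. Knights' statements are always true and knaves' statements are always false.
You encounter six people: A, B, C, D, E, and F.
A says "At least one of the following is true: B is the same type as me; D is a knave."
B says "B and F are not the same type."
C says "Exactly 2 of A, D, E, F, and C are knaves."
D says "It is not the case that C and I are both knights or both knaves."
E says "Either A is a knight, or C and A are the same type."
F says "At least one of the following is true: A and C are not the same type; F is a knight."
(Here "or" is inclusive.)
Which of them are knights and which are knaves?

Knights: B, D, and E. Knaves: A, C, and F.

A is a knave, and the claim "at least one of the following is true: B is the same type as me; D is a knave" is indeed false.
B is a knight; "B and F are not the same type" is true, as required.
C (knave): "exactly 2 of A, D, E, F, and C are knaves" — false. ✓
D (knight): "it is not the case that C and I are both knights or both knaves" — true. ✓
E is a knight, and the claim "either A is a knight, or C and A are the same type" is indeed true.
As a knave, F's statement "at least one of the following is true: A and C are not the same type; F is a knight" should be false; it is.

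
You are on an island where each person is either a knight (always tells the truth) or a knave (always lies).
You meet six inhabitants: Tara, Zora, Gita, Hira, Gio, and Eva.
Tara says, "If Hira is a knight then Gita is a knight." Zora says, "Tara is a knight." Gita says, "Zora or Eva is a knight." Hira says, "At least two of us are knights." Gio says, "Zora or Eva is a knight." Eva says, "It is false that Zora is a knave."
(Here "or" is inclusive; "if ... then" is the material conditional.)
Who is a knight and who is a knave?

Tara is a knight; "if Hira is a knight then Gita is a knight" is true, as required.
As a knight, Zora's statement "Tara is a knight" should be true; it is.
Gita (knight): "Zora or Eva is a knight" — true. ✓
Hira is a knight, so "at least two of us are knights" must be true — and it is.
Gio is a knight, and the claim "Zora or Eva is a knight" is indeed true.
Since Eva is a knight, "it is false that Zora is a knave" needs to be true, which holds.

Tara is a knight, Zora is a knight, Gita is a knight, Hira is a knight, Gio is a knight, and Eva is a knight.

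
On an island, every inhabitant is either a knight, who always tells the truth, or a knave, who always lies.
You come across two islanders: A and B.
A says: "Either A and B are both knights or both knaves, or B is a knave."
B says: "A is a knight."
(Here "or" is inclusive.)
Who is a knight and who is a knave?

A is a knight and B is a knight.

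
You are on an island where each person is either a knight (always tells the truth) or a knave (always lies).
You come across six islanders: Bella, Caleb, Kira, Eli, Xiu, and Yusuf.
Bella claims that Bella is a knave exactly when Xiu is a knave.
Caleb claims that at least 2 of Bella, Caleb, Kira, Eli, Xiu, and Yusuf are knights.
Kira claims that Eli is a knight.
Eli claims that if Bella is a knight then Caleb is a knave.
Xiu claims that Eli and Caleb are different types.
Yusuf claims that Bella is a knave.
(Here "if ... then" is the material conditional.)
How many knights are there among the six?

3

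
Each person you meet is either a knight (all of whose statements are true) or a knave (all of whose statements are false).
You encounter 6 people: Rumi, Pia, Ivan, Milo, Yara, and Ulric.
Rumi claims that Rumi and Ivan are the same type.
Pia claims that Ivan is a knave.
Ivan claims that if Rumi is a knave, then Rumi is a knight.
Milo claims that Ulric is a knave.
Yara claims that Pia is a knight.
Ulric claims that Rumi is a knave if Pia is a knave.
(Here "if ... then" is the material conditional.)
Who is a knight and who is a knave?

Rumi is a knight, Pia is a knave, Ivan is a knight, Milo is a knight, Yara is a knave, and Ulric is a knave.

As a knight, Rumi's statement "Rumi and Ivan are the same type" should be True; it is.
Pia is a knave; "Ivan is a knave" is False, as required.
Ivan is a knight, so "if Rumi is a knave, then Rumi is a knight" must be True — and it is.
Milo (knight): "Ulric is a knave" — True. ✓
Yara is a knave; "Pia is a knight" is False, as required.
As a knave, Ulric's statement "Rumi is a knave if Pia is a knave" should be False; it is.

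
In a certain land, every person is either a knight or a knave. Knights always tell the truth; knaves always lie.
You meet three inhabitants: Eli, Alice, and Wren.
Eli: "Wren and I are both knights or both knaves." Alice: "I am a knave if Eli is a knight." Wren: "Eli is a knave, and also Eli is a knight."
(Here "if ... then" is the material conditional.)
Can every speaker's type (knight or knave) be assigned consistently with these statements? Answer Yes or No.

No

Checking all 8 assignments, each has at least one speaker whose statement's truth value contradicts their type.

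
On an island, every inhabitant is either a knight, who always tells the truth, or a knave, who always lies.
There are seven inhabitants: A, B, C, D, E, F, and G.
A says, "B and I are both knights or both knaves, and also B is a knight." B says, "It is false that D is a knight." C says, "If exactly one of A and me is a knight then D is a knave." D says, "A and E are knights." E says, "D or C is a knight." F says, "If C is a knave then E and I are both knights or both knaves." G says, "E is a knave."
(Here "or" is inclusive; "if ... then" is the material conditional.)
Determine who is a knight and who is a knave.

Knights: B, C, E, and F. Knaves: A, D, and G.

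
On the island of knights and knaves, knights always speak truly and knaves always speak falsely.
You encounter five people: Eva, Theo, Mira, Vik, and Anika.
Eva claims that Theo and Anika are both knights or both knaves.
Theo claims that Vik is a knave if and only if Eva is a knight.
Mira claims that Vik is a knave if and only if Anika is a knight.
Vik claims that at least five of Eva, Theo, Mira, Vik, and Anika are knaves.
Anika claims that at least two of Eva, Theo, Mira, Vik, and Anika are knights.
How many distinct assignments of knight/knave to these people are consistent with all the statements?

Consistent assignments:
  Eva=knight, Theo=knight, Mira=knight, Vik=knave, Anika=knight
  Eva=knave, Theo=knave, Mira=knight, Vik=knave, Anika=knight

2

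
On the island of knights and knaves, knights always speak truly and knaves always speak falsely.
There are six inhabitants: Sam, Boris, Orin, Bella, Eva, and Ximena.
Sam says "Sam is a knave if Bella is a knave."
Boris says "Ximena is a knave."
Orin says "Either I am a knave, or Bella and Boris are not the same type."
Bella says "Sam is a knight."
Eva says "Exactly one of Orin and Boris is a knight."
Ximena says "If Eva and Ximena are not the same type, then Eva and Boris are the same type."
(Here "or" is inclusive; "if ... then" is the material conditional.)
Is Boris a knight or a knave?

Boris is a knave.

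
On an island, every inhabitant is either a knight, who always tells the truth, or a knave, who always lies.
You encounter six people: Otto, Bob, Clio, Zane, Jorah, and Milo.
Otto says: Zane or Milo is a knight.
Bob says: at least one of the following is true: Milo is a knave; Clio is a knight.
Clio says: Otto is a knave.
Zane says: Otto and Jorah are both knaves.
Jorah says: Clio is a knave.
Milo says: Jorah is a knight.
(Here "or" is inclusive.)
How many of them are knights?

3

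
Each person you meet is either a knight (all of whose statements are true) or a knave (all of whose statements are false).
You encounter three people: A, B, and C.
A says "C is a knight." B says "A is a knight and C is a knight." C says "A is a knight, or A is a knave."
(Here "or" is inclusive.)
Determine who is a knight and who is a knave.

A is a knight, B is a knight, and C is a knight.

Suppose A is a knave. Then A's statement "C is a knight" would have to be false. Checking the 4 ways to assign the others, none is consistent with every speaker.
(For instance, with B=knight, C=knight, A's claim "C is a knight" comes out true where it would need to be false.)
So A must be a knight, making "C is a knight" true. Taking A=knight, B=knight, C=knight, each remaining statement checks out:
  B (knight): "A is a knight and C is a knight" — true. ✓
  C (knight): "A is a knight, or A is a knave" — true. ✓
This is the unique consistent assignment.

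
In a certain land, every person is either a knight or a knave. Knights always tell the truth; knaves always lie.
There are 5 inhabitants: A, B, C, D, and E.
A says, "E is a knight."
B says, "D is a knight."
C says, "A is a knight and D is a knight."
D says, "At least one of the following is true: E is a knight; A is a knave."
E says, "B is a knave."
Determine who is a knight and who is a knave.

Knights: B and D. Knaves: A, C, and E.

A is a knave, and the claim "E is a knight" is indeed False.
B is a knight, so "D is a knight" must be true — and it is.
C (knave): "A is a knight and D is a knight" — False. ✓
D is a knight, and the claim "at least one of the following is true: E is a knight; A is a knave" is indeed true.
Since E is a knave, "B is a knave" needs to be False, which holds.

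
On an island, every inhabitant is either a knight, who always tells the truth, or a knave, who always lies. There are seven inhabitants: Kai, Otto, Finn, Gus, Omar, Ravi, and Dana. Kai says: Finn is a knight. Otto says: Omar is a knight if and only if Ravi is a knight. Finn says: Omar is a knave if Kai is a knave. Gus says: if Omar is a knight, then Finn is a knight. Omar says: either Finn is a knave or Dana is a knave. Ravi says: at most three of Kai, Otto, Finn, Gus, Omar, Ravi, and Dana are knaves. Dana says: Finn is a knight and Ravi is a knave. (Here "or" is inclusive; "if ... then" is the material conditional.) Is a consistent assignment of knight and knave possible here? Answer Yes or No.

Yes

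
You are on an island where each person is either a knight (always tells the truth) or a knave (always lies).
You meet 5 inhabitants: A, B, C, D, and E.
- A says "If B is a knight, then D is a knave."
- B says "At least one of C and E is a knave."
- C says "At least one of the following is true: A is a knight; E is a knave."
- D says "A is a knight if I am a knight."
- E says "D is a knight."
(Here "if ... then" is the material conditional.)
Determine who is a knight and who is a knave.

A is a knight, B is a knave, C is a knight, D is a knight, and E is a knight.

A is a knight; "if B is a knight, then D is a knave" is True, as required.
As a knave, B's statement "at least one of C and E is a knave" should be False; it is.
C (knight): "at least one of the following is true: A is a knight; E is a knave" — True. ✓
D is a knight, and the claim "A is a knight if I am a knight" is indeed True.
E is a knight, and the claim "D is a knight" is indeed True.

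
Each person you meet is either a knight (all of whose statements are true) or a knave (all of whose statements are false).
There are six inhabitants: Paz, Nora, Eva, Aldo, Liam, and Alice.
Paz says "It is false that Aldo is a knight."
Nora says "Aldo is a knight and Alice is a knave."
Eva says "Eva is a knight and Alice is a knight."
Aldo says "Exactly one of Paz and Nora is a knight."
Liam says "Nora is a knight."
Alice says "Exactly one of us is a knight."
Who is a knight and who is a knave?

Paz is a knave, Nora is a knight, Eva is a knave, Aldo is a knight, Liam is a knight, and Alice is a knave.

Paz (knave): "it is false that Aldo is a knight" — False. ✓
Nora (knight): "Aldo is a knight and Alice is a knave" — true. ✓
As a knave, Eva's statement "Eva is a knight and Alice is a knight" should be False; it is.
Aldo is a knight; "exactly one of Paz and Nora is a knight" is true, as required.
As a knight, Liam's statement "Nora is a knight" should be true; it is.
Alice is a knave; "exactly one of us is a knight" is False, as required.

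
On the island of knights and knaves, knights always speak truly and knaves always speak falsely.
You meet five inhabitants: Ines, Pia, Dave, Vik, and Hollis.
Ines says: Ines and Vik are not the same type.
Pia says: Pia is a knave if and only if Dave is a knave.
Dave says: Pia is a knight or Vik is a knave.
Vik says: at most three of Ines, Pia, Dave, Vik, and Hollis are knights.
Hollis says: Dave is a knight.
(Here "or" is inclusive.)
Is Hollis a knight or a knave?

Hollis is a knight.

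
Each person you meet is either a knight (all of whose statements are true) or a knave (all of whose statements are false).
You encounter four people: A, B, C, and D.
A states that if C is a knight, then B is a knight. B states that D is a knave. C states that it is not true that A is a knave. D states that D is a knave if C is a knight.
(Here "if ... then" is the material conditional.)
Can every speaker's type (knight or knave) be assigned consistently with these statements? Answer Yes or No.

No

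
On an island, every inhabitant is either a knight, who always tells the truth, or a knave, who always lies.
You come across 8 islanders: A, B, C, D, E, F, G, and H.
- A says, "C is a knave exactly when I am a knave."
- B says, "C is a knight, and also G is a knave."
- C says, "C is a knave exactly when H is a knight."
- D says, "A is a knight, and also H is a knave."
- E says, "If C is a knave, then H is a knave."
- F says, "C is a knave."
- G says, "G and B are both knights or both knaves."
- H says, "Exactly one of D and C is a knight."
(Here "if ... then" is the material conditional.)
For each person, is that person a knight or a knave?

As a knight, A's statement "C is a knave exactly when I am a knave" should be True; it is.
As a knight, B's statement "C is a knight, and also G is a knave" should be True; it is.
C is a knight; "C is a knave exactly when H is a knight" is True, as required.
D is a knight; "A is a knight, and also H is a knave" is True, as required.
E (knight): "if C is a knave, then H is a knave" — True. ✓
Since F is a knave, "C is a knave" needs to be false, which holds.
G is a knave, so "G and B are both knights or both knaves" must be false — and it is.
H is a knave, and the claim "exactly one of D and C is a knight" is indeed false.

Knights: A, B, C, D, and E. Knaves: F, G, and H.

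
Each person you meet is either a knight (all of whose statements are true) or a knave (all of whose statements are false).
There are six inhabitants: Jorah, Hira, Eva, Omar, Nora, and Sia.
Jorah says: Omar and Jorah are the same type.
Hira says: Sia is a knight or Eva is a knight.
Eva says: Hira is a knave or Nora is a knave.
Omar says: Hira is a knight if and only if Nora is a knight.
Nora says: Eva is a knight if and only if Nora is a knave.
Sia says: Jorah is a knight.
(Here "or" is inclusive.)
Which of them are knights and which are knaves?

Jorah is a knight, Hira is a knight, Eva is a knave, Omar is a knight, Nora is a knight, and Sia is a knight.

Jorah is a knight, and the claim "Omar and Jorah are the same type" is indeed True.
Hira (knight): "Sia is a knight or Eva is a knight" — True. ✓
As a knave, Eva's statement "Hira is a knave or Nora is a knave" should be False; it is.
As a knight, Omar's statement "Hira is a knight if and only if Nora is a knight" should be True; it is.
Nora is a knight, so "Eva is a knight if and only if Nora is a knave" must be True — and it is.
Sia is a knight, and the claim "Jorah is a knight" is indeed True.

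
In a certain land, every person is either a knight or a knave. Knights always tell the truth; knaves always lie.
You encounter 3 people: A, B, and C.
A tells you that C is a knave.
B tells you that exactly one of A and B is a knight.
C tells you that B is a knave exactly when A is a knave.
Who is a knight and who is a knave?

Knights: C. Knaves: A and B.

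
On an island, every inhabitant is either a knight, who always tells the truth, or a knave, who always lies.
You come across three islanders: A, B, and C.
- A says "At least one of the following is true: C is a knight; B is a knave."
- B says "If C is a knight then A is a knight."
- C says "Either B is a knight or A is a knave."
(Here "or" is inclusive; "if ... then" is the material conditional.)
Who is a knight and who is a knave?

A is a knight, B is a knight, and C is a knight.

A is a knight; "at least one of the following is true: C is a knight; B is a knave" is true, as required.
B is a knight; "if C is a knight then A is a knight" is true, as required.
C is a knight, so "either B is a knight or A is a knave" must be true — and it is.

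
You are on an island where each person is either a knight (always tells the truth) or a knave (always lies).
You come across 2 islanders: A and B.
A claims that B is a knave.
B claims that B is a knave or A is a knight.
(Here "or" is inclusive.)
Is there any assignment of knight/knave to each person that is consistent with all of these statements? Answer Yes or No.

No

Checking all 4 assignments, each has at least one speaker whose statement's truth value contradicts their type.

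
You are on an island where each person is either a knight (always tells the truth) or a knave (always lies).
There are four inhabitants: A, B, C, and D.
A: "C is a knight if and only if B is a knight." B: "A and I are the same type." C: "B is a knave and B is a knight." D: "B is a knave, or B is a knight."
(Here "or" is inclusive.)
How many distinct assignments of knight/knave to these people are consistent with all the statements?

Consistent assignments:
  A=knight, B=knave, C=knave, D=knight

1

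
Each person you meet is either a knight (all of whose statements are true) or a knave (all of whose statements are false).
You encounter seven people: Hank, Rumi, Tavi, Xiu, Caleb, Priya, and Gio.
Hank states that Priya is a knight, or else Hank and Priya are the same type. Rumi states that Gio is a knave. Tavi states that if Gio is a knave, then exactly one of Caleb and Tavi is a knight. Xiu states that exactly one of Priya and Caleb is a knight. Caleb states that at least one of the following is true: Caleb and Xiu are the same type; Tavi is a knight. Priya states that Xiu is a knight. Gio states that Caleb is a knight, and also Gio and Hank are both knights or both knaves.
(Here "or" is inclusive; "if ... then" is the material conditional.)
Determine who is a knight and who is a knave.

Hank is a knight, Rumi is a knight, Tavi is a knave, Xiu is a knight, Caleb is a knave, Priya is a knight, and Gio is a knave.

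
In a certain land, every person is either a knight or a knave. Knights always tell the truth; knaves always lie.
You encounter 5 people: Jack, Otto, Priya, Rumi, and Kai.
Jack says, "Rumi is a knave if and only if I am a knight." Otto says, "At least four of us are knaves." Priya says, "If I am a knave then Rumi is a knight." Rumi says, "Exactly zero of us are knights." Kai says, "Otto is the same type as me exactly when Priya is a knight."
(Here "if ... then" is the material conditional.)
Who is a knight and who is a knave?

Jack is a knight, Otto is a knave, Priya is a knave, Rumi is a knave, and Kai is a knight.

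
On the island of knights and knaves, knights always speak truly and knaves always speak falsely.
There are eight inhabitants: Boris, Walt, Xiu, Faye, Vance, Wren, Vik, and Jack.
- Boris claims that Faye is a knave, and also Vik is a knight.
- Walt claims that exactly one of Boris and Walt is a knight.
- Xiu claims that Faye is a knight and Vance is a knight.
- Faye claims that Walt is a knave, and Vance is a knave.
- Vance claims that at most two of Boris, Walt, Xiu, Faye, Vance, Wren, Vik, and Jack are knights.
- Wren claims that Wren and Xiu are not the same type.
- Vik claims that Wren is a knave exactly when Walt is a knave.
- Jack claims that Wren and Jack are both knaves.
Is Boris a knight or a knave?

Consistent assignments: {Boris=knave, Walt=knave, Xiu=knave, Faye=knave, Vance=knight, Wren=knight, Vik=knave, Jack=knave}
In every consistent assignment, Boris is a knave.

Boris is a knave.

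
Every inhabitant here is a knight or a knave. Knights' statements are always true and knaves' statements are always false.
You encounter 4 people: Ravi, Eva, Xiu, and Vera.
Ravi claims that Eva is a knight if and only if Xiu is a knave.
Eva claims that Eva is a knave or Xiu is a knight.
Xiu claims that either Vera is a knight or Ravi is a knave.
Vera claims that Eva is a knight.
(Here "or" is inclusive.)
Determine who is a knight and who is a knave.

Ravi is a knave, so "Eva is a knight if and only if Xiu is a knave" must be false — and it is.
Eva is a knight, so "Eva is a knave or Xiu is a knight" must be true — and it is.
Xiu is a knight, and the claim "either Vera is a knight or Ravi is a knave" is indeed true.
Vera is a knight; "Eva is a knight" is true, as required.

Knights: Eva, Xiu, and Vera. Knaves: Ravi.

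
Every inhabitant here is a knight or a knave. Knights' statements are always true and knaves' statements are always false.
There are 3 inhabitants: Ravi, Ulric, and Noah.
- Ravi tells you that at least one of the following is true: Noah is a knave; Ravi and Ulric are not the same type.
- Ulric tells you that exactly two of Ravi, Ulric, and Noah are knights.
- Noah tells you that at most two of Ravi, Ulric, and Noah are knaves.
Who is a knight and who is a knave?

Knights: Noah. Knaves: Ravi and Ulric.

Ravi (knave): "at least one of the following is true: Noah is a knave; Ravi and Ulric are not the same type" — False. ✓
As a knave, Ulric's statement "exactly two of Ravi, Ulric, and Noah are knights" should be False; it is.
Noah is a knight, so "at most two of Ravi, Ulric, and Noah are knaves" must be true — and it is.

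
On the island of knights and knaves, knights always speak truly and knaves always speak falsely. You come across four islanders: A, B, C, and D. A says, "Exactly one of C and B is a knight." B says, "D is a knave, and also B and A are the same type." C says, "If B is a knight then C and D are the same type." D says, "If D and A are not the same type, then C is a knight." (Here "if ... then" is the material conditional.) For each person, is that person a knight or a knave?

A is a knight, B is a knave, C is a knight, and D is a knight.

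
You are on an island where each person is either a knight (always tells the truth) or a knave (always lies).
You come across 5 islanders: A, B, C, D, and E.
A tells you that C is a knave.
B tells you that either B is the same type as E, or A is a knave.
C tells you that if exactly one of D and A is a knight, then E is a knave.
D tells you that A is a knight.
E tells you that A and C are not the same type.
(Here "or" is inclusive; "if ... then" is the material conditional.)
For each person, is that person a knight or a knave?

As a knave, A's statement "C is a knave" should be False; it is.
B is a knight, so "either B is the same type as E, or A is a knave" must be true — and it is.
C is a knight, so "if exactly one of D and A is a knight, then E is a knave" must be true — and it is.
D (knave): "A is a knight" — False. ✓
E is a knight; "A and C are not the same type" is true, as required.

A is a knave, B is a knight, C is a knight, D is a knave, and E is a knight.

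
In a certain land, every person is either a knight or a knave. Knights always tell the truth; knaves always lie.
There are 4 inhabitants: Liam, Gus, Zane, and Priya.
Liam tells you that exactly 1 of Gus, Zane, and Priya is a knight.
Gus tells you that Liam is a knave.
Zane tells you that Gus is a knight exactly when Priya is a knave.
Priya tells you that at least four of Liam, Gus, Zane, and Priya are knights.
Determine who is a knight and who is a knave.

Knights: Gus and Zane. Knaves: Liam and Priya.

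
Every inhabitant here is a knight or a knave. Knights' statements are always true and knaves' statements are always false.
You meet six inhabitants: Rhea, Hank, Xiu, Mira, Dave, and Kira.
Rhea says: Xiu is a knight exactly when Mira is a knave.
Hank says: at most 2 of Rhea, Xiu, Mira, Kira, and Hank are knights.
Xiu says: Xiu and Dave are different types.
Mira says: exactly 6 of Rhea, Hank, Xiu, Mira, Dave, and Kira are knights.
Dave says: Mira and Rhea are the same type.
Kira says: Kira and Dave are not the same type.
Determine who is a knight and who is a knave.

Since Rhea is a knight, "Xiu is a knight exactly when Mira is a knave" needs to be true, which holds.
Hank is a knave; "at most 2 of Rhea, Xiu, Mira, Kira, and Hank are knights" is false, as required.
As a knight, Xiu's statement "Xiu and Dave are different types" should be true; it is.
As a knave, Mira's statement "exactly 6 of Rhea, Hank, Xiu, Mira, Dave, and Kira are knights" should be false; it is.
Dave is a knave; "Mira and Rhea are the same type" is false, as required.
As a knight, Kira's statement "Kira and Dave are not the same type" should be true; it is.

Rhea is a knight, Hank is a knave, Xiu is a knight, Mira is a knave, Dave is a knave, and Kira is a knight.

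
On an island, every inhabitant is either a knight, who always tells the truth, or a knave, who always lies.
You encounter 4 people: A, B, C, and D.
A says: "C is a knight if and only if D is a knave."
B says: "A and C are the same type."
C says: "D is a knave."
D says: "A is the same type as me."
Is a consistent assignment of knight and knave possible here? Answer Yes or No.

Yes

One consistent assignment: A=knight, B=knight, C=knight, D=knave.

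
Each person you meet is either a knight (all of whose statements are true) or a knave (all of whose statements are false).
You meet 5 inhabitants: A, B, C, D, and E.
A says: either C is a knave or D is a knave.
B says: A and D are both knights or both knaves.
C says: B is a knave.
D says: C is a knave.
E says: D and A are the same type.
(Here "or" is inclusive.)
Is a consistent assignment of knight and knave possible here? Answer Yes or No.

One consistent assignment: A=knight, B=knight, C=knave, D=knight, E=knight.

Yes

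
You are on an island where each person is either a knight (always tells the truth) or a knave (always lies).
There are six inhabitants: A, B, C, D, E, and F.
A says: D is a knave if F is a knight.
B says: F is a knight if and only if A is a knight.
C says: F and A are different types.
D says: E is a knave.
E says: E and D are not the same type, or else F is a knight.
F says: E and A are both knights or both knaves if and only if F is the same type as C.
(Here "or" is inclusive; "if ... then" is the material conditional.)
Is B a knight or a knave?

Consistent assignments: {A=knight, B=knave, C=knight, D=knave, E=knight, F=knave}
In every consistent assignment, B is a knave.

B is a knave.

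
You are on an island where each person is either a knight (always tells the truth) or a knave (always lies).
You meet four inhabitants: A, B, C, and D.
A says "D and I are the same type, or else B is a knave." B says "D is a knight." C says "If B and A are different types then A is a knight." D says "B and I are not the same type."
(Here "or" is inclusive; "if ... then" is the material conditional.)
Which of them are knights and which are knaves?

Knights: A and C. Knaves: B and D.

Suppose A is a knave. Then A's statement "D and I are the same type, or else B is a knave" would have to be false. Checking the 8 ways to assign the others, none is consistent with every speaker.
(For instance, with B=knave, C=knight, D=knave, A's claim "D and I are the same type, or else B is a knave" comes out true where it would need to be false.)
So A must be a knight, making "D and I are the same type, or else B is a knave" true. Taking A=knight, B=knave, C=knight, D=knave, each remaining statement checks out:
  B (knave): "D is a knight" — false. ✓
  C (knight): "if B and A are different types then A is a knight" — true. ✓
  D (knave): "B and I are not the same type" — false. ✓
This is the unique consistent assignment.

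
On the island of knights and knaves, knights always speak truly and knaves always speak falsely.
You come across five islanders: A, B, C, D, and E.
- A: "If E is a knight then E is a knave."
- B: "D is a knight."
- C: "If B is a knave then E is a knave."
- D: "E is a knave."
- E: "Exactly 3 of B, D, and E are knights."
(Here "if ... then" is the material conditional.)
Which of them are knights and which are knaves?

A is a knight, B is a knight, C is a knight, D is a knight, and E is a knave.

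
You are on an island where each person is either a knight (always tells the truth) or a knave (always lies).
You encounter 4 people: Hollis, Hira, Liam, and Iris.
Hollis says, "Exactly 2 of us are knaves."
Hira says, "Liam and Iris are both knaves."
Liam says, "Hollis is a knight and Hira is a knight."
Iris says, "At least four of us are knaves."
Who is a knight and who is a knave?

Hollis is a knave, Hira is a knight, Liam is a knave, and Iris is a knave.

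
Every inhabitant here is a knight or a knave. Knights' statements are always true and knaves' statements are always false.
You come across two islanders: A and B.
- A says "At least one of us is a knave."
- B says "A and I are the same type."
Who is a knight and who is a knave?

As a knight, A's statement "at least one of us is a knave" should be true; it is.
B is a knave, and the claim "A and I are the same type" is indeed false.

Knights: A. Knaves: B.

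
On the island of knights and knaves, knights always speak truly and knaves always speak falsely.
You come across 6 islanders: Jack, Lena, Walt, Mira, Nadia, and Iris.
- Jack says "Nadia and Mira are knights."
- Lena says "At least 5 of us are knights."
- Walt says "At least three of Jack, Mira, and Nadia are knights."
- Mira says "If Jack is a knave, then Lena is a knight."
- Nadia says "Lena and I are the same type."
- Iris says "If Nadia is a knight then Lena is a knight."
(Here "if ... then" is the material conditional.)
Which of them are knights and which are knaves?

As a knight, Jack's statement "Nadia and Mira are knights" should be true; it is.
Since Lena is a knight, "at least 5 of us are knights" needs to be true, which holds.
Walt is a knight, and the claim "at least three of Jack, Mira, and Nadia are knights" is indeed true.
Mira is a knight, so "if Jack is a knave, then Lena is a knight" must be true — and it is.
Nadia is a knight; "Lena and I are the same type" is true, as required.
Iris (knight): "if Nadia is a knight then Lena is a knight" — true. ✓

Knights: Jack, Lena, Walt, Mira, Nadia, and Iris. Knaves: none.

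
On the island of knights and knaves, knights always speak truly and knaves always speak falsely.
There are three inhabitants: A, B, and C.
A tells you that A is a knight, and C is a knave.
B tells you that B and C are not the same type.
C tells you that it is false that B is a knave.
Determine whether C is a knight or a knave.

C is a knave.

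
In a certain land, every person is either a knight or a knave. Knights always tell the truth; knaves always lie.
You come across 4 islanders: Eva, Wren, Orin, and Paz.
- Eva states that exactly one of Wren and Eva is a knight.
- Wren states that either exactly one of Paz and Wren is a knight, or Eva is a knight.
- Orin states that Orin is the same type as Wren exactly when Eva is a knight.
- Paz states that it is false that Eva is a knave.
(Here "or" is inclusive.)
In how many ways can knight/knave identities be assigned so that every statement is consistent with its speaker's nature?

Consistent assignments:
  Eva=knave, Wren=knave, Orin=knight, Paz=knave
  Eva=knave, Wren=knave, Orin=knave, Paz=knave

2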